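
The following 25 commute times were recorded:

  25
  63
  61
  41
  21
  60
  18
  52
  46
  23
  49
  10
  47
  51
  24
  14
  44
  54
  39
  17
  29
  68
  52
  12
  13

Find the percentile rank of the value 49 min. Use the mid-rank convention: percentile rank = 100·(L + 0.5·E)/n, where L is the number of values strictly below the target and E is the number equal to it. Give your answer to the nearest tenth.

66.0

Sorted: 10, 12, 13, 14, 17, 18, 21, 23, 24, 25, 29, 39, 41, 44, 46, 47, 49, 51, 52, 52, 54, 60, 61, 63, 68.
Count below 49: L = 16; count equal: E = 1; n = 25.
Percentile rank = 100·(16 + 0.5·1)/25 = 100·16.5/25 = 66.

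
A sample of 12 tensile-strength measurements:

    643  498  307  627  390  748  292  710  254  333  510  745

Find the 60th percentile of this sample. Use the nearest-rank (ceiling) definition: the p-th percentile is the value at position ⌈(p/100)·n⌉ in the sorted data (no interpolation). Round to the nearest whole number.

Sorted: 254, 292, 307, 333, 390, 498, 510, 627, 643, 710, 745, 748.
n = 12.
Position = ⌈60/100 · 12⌉ = ⌈7.2⌉ = 8.
The value at rank 8 is 627.

627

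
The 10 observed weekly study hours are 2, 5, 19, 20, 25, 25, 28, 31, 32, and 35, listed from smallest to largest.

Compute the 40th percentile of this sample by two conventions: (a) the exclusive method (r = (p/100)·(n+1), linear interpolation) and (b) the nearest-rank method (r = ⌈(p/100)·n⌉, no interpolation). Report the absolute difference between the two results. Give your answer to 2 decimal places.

2.00

n = 10.
(a) r = 4.4; between ranks 4 (20) and 5 (25): 22.
(b) the nearest-rank method: rank 4 → 20.
|22 − 20| = 2.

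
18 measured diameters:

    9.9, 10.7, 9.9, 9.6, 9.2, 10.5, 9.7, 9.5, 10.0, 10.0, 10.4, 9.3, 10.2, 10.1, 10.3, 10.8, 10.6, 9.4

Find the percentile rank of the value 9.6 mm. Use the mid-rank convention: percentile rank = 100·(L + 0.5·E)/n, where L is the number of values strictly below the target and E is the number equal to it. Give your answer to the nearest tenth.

25.0

Sorted: 9.2, 9.3, 9.4, 9.5, 9.6, 9.7, 9.9, 9.9, 10.0, 10.0, 10.1, 10.2, 10.3, 10.4, 10.5, 10.6, 10.7, 10.8.
Count below 9.6: L = 4; count equal: E = 1; n = 18.
Percentile rank = 100·(4 + 0.5·1)/18 = 100·4.5/18 = 25.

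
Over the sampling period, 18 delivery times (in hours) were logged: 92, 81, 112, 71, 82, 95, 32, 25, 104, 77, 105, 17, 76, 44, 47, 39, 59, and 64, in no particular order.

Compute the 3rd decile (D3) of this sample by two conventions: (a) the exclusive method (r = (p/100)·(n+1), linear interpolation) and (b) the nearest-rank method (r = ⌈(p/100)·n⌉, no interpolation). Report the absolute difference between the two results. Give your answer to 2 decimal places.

0.90

Sorted: 17, 25, 32, 39, 44, 47, 59, 64, 71, 76, 77, 81, 82, 92, 95, 104, 105, 112.
n = 18.
(a) r = 5.7; between ranks 5 (44) and 6 (47): 46.1.
(b) the nearest-rank method: rank 6 → 47.
|46.1 − 47| = 0.9.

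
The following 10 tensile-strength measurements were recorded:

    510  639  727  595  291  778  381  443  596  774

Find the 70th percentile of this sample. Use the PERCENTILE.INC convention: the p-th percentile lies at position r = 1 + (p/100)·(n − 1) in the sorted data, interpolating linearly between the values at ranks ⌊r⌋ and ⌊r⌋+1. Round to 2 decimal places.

665.40

Sorted: 291, 381, 443, 510, 595, 596, 639, 727, 774, 778.
n = 10.
r = 1 + (70/100)·(10 − 1) = 1 + 6.3 = 7.3.
Rank 7 is 639 and rank 8 is 727.
Interpolate: 639 + 0.3·(727 − 639) = 639 + 0.3·88 = 665.4.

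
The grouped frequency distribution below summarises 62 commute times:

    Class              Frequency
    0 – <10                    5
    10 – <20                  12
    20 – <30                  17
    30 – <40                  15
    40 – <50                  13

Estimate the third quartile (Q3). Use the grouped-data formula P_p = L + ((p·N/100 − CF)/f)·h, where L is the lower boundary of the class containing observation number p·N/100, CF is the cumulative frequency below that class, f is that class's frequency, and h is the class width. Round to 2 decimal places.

38.33

N = 62; target position k = 75/100 · 62 = 46.5.
Cumulative frequencies: 5, 17, 34, 49, 62.
Observation 46.5 falls in the class 30 – <40.
L = 30, CF = 34, f = 15, h = 10.
P75 = 30 + ((46.5 − 34)/15)·10 = 30 + 8.33333 = 38.3333.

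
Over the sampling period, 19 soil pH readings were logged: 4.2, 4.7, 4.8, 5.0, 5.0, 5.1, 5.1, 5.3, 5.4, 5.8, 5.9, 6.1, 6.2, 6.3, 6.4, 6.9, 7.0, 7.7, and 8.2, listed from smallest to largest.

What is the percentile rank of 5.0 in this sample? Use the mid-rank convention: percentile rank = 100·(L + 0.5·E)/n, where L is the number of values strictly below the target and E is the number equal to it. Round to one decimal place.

Count below 5.0: L = 3; count equal: E = 2; n = 19.
Percentile rank = 100·(3 + 0.5·2)/19 = 100·4/19 = 21.05.

21.1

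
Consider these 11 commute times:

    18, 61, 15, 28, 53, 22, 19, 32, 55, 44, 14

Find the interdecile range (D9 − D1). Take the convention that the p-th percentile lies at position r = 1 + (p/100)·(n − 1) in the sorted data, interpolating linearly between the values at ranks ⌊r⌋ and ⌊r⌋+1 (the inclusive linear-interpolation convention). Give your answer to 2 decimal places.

40.00

Sorted: 14, 15, 18, 19, 22, 28, 32, 44, 53, 55, 61.
n = 11.
P10: r = 2 (integer) → 15.
P90: r = 10 (integer) → 55.
Difference: 55 − 15 = 40.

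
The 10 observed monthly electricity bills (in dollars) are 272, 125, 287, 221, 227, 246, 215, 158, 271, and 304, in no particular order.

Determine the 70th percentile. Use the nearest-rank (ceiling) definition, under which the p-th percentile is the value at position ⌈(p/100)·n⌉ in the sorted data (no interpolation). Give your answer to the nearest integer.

271

Sorted: 125, 158, 215, 221, 227, 246, 271, 272, 287, 304.
n = 10.
Position = ⌈70/100 · 10⌉ = ⌈7⌉ = 7.
The value at rank 7 is 271.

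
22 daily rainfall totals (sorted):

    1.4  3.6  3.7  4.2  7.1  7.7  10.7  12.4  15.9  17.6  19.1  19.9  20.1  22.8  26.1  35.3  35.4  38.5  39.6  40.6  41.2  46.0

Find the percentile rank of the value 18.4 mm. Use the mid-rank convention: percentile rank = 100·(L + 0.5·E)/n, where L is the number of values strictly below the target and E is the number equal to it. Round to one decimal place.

45.5

Count below 18.4: L = 10; count equal: E = 0; n = 22.
Percentile rank = 100·(10 + 0.5·0)/22 = 100·10/22 = 45.45.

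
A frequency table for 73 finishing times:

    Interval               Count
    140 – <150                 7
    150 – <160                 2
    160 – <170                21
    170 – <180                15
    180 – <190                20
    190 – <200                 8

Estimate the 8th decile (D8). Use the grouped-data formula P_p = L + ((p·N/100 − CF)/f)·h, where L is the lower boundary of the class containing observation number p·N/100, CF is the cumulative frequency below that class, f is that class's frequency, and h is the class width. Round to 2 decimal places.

N = 73; target position k = 80/100 · 73 = 58.4.
Cumulative frequencies: 7, 9, 30, 45, 65, 73.
Observation 58.4 falls in the class 180 – <190.
L = 180, CF = 45, f = 20, h = 10.
P80 = 180 + ((58.4 − 45)/20)·10 = 180 + 6.7 = 186.7.

186.70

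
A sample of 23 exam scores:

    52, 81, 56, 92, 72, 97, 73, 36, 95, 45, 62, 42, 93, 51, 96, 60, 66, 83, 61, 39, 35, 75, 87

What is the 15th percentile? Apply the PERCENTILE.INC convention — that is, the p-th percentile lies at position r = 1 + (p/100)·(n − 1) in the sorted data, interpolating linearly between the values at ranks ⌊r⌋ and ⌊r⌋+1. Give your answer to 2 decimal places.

42.90

Sorted: 35, 36, 39, 42, 45, 51, 52, 56, 60, 61, 62, 66, 72, 73, 75, 81, 83, 87, 92, 93, 95, 96, 97.
n = 23.
r = 1 + (15/100)·(23 − 1) = 1 + 3.3 = 4.3.
Rank 4 is 42 and rank 5 is 45.
Interpolate: 42 + 0.3·(45 − 42) = 42 + 0.3·3 = 42.9.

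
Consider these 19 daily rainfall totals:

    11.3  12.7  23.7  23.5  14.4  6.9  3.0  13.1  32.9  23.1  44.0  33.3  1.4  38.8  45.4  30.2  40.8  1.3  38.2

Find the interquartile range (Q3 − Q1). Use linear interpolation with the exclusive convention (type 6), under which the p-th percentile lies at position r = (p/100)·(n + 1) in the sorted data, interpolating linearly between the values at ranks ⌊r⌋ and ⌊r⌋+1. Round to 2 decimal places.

Sorted: 1.3, 1.4, 3.0, 6.9, 11.3, 12.7, 13.1, 14.4, 23.1, 23.5, 23.7, 30.2, 32.9, 33.3, 38.2, 38.8, 40.8, 44.0, 45.4.
n = 19.
P25: r = 5 (integer) → 11.3.
P75: r = 15 (integer) → 38.2.
Difference: 38.2 − 11.3 = 26.9.

26.90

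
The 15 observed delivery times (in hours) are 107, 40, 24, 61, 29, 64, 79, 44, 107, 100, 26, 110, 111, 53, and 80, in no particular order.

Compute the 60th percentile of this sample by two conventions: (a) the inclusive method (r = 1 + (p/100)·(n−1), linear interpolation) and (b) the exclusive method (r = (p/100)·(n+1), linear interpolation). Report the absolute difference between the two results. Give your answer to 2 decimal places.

0.20

Sorted: 24, 26, 29, 40, 44, 53, 61, 64, 79, 80, 100, 107, 107, 110, 111.
n = 15.
(a) r = 9.4; between ranks 9 (79) and 10 (80): 79.4.
(b) r = 9.6; between ranks 9 (79) and 10 (80): 79.6.
|79.4 − 79.6| = 0.2.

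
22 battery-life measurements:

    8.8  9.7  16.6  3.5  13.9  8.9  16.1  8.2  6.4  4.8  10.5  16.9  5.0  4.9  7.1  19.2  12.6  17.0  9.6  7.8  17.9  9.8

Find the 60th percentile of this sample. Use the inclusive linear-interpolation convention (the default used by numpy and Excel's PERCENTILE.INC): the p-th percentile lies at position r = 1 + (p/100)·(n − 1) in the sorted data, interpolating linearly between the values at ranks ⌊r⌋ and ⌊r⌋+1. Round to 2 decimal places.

Sorted: 3.5, 4.8, 4.9, 5.0, 6.4, 7.1, 7.8, 8.2, 8.8, 8.9, 9.6, 9.7, 9.8, 10.5, 12.6, 13.9, 16.1, 16.6, 16.9, 17.0, 17.9, 19.2.
n = 22.
r = 1 + (60/100)·(22 − 1) = 1 + 12.6 = 13.6.
Rank 13 is 9.8 and rank 14 is 10.5.
Interpolate: 9.8 + 0.6·(10.5 − 9.8) = 9.8 + 0.6·0.7 = 10.22.

10.22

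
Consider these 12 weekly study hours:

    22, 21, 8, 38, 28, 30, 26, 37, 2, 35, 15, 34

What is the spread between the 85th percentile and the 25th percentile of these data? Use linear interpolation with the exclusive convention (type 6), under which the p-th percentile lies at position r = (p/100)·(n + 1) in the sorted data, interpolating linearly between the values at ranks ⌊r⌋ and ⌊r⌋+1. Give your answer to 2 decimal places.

Sorted: 2, 8, 15, 21, 22, 26, 28, 30, 34, 35, 37, 38.
n = 12.
P25: r = 3.25; ranks 3–4 are 15, 21; interpolating gives 16.5.
P85: r = 11.05; ranks 11–12 are 37, 38; interpolating gives 37.05.
Difference: 37.05 − 16.5 = 20.55.

20.55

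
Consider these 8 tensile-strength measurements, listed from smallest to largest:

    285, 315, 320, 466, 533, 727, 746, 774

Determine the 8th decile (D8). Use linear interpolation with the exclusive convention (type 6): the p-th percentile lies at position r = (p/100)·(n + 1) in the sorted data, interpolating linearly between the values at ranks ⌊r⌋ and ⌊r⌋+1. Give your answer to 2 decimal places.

n = 8.
r = (80/100)·(8 + 1) = 7.2.
Rank 7 is 746 and rank 8 is 774.
Interpolate: 746 + 0.2·(774 − 746) = 746 + 0.2·28 = 751.6.

751.60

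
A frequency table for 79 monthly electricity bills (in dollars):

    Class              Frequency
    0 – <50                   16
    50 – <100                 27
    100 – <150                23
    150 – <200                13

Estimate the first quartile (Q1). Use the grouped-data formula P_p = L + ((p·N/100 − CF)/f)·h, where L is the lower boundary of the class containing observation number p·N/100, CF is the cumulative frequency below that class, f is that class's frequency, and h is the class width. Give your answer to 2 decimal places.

56.94

N = 79; target position k = 25/100 · 79 = 19.75.
Cumulative frequencies: 16, 43, 66, 79.
Observation 19.75 falls in the class 50 – <100.
L = 50, CF = 16, f = 27, h = 50.
P25 = 50 + ((19.75 − 16)/27)·50 = 50 + 6.94444 = 56.9444.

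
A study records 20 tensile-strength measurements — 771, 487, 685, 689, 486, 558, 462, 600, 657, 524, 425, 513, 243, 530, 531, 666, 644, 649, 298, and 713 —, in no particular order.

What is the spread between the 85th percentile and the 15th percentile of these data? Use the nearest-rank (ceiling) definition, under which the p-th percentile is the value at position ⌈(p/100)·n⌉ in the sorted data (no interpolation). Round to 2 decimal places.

260.00

Sorted: 243, 298, 425, 462, 486, 487, 513, 524, 530, 531, 558, 600, 644, 649, 657, 666, 685, 689, 713, 771.
n = 20.
P15: rank ⌈15/100·20⌉ = 3 → 425.
P85: rank ⌈85/100·20⌉ = 17 → 685.
Difference: 685 − 425 = 260.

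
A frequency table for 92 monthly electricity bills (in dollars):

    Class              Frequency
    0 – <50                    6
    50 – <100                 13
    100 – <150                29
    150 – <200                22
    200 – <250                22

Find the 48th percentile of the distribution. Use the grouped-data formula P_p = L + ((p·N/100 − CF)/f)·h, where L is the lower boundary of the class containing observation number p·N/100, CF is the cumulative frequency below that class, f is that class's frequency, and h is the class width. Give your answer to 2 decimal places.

143.38

N = 92; target position k = 48/100 · 92 = 44.16.
Cumulative frequencies: 6, 19, 48, 70, 92.
Observation 44.16 falls in the class 100 – <150.
L = 100, CF = 19, f = 29, h = 50.
P48 = 100 + ((44.16 − 19)/29)·50 = 100 + 43.3793 = 143.379.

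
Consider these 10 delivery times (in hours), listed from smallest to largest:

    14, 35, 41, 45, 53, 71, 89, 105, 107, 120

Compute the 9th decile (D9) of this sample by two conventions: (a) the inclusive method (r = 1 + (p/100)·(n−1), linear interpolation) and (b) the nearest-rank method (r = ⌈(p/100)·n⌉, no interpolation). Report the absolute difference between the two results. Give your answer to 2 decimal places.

n = 10.
(a) r = 9.1; between ranks 9 (107) and 10 (120): 108.3.
(b) the nearest-rank method: rank 9 → 107.
|108.3 − 107| = 1.3.

1.30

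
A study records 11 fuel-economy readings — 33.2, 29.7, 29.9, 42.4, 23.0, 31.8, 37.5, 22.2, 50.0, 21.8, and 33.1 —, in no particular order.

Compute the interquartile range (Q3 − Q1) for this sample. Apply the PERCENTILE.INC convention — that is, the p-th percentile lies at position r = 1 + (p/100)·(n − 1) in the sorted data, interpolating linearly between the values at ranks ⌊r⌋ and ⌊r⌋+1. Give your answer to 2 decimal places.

9.00

Sorted: 21.8, 22.2, 23.0, 29.7, 29.9, 31.8, 33.1, 33.2, 37.5, 42.4, 50.0.
n = 11.
P25: r = 3.5; ranks 3–4 are 23.0, 29.7; interpolating gives 26.35.
P75: r = 8.5; ranks 8–9 are 33.2, 37.5; interpolating gives 35.35.
Difference: 35.35 − 26.35 = 9.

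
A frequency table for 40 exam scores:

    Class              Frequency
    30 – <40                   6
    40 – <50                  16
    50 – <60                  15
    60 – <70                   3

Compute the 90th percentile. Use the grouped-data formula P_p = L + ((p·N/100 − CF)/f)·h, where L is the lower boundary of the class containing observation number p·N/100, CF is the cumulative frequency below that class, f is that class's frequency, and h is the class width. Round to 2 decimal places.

59.33

N = 40; target position k = 90/100 · 40 = 36.
Cumulative frequencies: 6, 22, 37, 40.
Observation 36 falls in the class 50 – <60.
L = 50, CF = 22, f = 15, h = 10.
P90 = 50 + ((36 − 22)/15)·10 = 50 + 9.33333 = 59.3333.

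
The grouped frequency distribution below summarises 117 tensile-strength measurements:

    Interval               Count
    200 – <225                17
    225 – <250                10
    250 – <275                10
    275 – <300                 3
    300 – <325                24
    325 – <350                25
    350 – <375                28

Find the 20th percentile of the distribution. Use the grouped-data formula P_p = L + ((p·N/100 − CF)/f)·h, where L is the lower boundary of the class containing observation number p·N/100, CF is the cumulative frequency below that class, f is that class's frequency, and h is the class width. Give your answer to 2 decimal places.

N = 117; target position k = 20/100 · 117 = 23.4.
Cumulative frequencies: 17, 27, 37, 40, 64, 89, 117.
Observation 23.4 falls in the class 225 – <250.
L = 225, CF = 17, f = 10, h = 25.
P20 = 225 + ((23.4 − 17)/10)·25 = 225 + 16 = 241.

241.00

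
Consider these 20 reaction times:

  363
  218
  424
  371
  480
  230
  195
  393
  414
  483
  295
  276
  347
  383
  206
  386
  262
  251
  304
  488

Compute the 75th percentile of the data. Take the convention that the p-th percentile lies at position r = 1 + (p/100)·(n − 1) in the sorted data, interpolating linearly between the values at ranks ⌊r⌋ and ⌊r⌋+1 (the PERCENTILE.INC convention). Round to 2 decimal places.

Sorted: 195, 206, 218, 230, 251, 262, 276, 295, 304, 347, 363, 371, 383, 386, 393, 414, 424, 480, 483, 488.
n = 20.
r = 1 + (75/100)·(20 − 1) = 1 + 14.25 = 15.25.
Rank 15 is 393 and rank 16 is 414.
Interpolate: 393 + 0.25·(414 − 393) = 393 + 0.25·21 = 398.25.

398.25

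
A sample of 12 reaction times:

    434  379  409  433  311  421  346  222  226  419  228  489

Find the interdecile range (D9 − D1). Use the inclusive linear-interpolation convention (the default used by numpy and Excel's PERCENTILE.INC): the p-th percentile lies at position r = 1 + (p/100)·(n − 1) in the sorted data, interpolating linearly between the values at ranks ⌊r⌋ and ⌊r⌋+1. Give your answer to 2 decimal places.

207.70

Sorted: 222, 226, 228, 311, 346, 379, 409, 419, 421, 433, 434, 489.
n = 12.
P10: r = 2.1; ranks 2–3 are 226, 228; interpolating gives 226.2.
P90: r = 10.9; ranks 10–11 are 433, 434; interpolating gives 433.9.
Difference: 433.9 − 226.2 = 207.7.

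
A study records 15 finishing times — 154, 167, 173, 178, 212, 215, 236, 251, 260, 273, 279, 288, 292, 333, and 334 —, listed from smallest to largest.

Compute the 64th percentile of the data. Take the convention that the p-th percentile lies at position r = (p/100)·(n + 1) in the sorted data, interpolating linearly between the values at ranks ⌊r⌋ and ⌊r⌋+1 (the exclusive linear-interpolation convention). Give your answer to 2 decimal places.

n = 15.
r = (64/100)·(15 + 1) = 10.24.
Rank 10 is 273 and rank 11 is 279.
Interpolate: 273 + 0.24·(279 − 273) = 273 + 0.24·6 = 274.44.

274.44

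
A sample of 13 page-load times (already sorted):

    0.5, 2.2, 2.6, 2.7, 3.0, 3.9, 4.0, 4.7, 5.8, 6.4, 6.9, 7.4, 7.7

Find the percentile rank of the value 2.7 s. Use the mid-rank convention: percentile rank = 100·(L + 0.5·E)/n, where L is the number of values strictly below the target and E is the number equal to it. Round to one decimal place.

Count below 2.7: L = 3; count equal: E = 1; n = 13.
Percentile rank = 100·(3 + 0.5·1)/13 = 100·3.5/13 = 26.92.

26.9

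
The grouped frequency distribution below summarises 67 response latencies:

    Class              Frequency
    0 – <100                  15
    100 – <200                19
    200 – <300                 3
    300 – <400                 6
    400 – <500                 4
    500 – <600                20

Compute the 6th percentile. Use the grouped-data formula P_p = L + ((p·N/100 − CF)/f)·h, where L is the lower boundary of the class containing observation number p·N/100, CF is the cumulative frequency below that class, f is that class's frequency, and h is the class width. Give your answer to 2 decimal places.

N = 67; target position k = 6/100 · 67 = 4.02.
Cumulative frequencies: 15, 34, 37, 43, 47, 67.
Observation 4.02 falls in the class 0 – <100.
L = 0, CF = 0, f = 15, h = 100.
P6 = 0 + ((4.02 − 0)/15)·100 = 0 + 26.8 = 26.8.

26.80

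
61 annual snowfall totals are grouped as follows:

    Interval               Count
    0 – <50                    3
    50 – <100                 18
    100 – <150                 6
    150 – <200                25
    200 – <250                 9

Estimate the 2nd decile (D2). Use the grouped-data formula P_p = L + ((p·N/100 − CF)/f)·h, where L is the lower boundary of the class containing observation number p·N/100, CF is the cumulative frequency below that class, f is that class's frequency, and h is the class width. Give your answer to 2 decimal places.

75.56

N = 61; target position k = 20/100 · 61 = 12.2.
Cumulative frequencies: 3, 21, 27, 52, 61.
Observation 12.2 falls in the class 50 – <100.
L = 50, CF = 3, f = 18, h = 50.
P20 = 50 + ((12.2 − 3)/18)·50 = 50 + 25.5556 = 75.5556.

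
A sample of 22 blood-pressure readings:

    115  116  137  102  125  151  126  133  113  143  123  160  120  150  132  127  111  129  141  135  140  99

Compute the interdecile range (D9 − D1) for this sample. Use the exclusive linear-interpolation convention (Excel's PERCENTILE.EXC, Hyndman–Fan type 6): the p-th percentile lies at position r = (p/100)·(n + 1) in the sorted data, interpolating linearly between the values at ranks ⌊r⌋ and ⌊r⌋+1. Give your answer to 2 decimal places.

Sorted: 99, 102, 111, 113, 115, 116, 120, 123, 125, 126, 127, 129, 132, 133, 135, 137, 140, 141, 143, 150, 151, 160.
n = 22.
P10: r = 2.3; ranks 2–3 are 102, 111; interpolating gives 104.7.
P90: r = 20.7; ranks 20–21 are 150, 151; interpolating gives 150.7.
Difference: 150.7 − 104.7 = 46.

46.00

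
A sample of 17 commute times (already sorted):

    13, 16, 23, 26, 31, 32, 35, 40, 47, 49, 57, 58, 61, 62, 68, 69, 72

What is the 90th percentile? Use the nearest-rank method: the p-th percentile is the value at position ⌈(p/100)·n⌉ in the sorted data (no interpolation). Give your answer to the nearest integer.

n = 17.
Position = ⌈90/100 · 17⌉ = ⌈15.3⌉ = 16.
The value at rank 16 is 69.

69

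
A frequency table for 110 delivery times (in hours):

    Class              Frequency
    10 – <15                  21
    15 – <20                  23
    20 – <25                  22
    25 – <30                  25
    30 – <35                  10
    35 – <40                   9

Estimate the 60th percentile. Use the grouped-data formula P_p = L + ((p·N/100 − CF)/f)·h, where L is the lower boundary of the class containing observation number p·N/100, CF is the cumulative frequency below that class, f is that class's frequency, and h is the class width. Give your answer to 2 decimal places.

N = 110; target position k = 60/100 · 110 = 66.
Cumulative frequencies: 21, 44, 66, 91, 101, 110.
Observation 66 falls in the class 20 – <25.
L = 20, CF = 44, f = 22, h = 5.
P60 = 20 + ((66 − 44)/22)·5 = 20 + 5 = 25.

25.00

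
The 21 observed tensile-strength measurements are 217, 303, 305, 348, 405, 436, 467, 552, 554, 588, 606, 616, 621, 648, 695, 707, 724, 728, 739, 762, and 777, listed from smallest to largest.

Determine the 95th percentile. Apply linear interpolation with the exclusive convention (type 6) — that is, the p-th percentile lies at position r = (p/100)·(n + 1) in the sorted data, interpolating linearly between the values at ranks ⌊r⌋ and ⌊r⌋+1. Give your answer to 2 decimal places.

775.50

n = 21.
r = (95/100)·(21 + 1) = 20.9.
Rank 20 is 762 and rank 21 is 777.
Interpolate: 762 + 0.9·(777 − 762) = 762 + 0.9·15 = 775.5.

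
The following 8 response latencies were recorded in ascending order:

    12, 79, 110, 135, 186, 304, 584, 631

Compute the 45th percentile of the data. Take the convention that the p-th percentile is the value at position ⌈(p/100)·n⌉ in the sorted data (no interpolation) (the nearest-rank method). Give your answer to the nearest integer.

n = 8.
Position = ⌈45/100 · 8⌉ = ⌈3.6⌉ = 4.
The value at rank 4 is 135.

135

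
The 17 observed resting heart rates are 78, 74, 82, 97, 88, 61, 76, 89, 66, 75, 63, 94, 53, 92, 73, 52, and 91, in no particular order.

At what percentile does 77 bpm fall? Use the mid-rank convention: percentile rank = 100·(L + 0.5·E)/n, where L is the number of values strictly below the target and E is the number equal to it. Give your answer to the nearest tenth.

52.9

Sorted: 52, 53, 61, 63, 66, 73, 74, 75, 76, 78, 82, 88, 89, 91, 92, 94, 97.
Count below 77: L = 9; count equal: E = 0; n = 17.
Percentile rank = 100·(9 + 0.5·0)/17 = 100·9/17 = 52.94.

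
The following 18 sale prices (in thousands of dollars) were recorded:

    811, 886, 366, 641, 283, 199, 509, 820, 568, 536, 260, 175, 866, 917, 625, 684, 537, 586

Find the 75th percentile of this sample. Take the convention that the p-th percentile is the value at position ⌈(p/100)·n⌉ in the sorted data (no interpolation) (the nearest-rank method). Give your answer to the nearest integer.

Sorted: 175, 199, 260, 283, 366, 509, 536, 537, 568, 586, 625, 641, 684, 811, 820, 866, 886, 917.
n = 18.
Position = ⌈75/100 · 18⌉ = ⌈13.5⌉ = 14.
The value at rank 14 is 811.

811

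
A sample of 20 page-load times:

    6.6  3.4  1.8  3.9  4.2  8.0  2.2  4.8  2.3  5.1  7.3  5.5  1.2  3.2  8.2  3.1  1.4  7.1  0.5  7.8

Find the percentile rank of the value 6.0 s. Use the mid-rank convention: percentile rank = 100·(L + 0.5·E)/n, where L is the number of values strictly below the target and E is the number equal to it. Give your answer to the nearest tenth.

Sorted: 0.5, 1.2, 1.4, 1.8, 2.2, 2.3, 3.1, 3.2, 3.4, 3.9, 4.2, 4.8, 5.1, 5.5, 6.6, 7.1, 7.3, 7.8, 8.0, 8.2.
Count below 6.0: L = 14; count equal: E = 0; n = 20.
Percentile rank = 100·(14 + 0.5·0)/20 = 100·14/20 = 70.

70.0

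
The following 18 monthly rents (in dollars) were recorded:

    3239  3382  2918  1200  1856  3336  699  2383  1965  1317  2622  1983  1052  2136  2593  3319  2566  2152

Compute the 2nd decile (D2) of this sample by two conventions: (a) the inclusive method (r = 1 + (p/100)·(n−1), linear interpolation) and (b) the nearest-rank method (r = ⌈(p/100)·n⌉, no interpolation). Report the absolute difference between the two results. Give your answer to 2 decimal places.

215.60

Sorted: 699, 1052, 1200, 1317, 1856, 1965, 1983, 2136, 2152, 2383, 2566, 2593, 2622, 2918, 3239, 3319, 3336, 3382.
n = 18.
(a) r = 4.4; between ranks 4 (1317) and 5 (1856): 1532.6.
(b) the nearest-rank method: rank 4 → 1317.
|1532.6 − 1317| = 215.6.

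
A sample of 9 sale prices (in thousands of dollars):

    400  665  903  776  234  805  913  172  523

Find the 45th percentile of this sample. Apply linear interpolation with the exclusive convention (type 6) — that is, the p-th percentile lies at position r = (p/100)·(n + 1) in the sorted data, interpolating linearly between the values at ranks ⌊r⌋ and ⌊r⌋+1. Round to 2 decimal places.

594.00

Sorted: 172, 234, 400, 523, 665, 776, 805, 903, 913.
n = 9.
r = (45/100)·(9 + 1) = 4.5.
Rank 4 is 523 and rank 5 is 665.
Interpolate: 523 + 0.5·(665 − 523) = 523 + 0.5·142 = 594.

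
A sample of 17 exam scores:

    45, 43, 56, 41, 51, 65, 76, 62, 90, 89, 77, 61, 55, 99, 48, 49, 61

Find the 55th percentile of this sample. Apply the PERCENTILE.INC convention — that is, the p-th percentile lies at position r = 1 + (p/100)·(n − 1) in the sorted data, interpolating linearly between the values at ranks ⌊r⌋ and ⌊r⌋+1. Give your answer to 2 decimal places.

61.00

Sorted: 41, 43, 45, 48, 49, 51, 55, 56, 61, 61, 62, 65, 76, 77, 89, 90, 99.
n = 17.
r = 1 + (55/100)·(17 − 1) = 1 + 8.8 = 9.8.
Rank 9 is 61 and rank 10 is 61.
Interpolate: 61 + 0.8·(61 − 61) = 61 + 0.8·0 = 61.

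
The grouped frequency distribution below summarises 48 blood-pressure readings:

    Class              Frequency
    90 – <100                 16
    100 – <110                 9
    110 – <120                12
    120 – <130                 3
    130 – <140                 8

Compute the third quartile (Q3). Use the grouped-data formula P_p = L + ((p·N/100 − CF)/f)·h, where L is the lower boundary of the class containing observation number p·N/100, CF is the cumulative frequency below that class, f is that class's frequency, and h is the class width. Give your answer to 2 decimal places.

N = 48; target position k = 75/100 · 48 = 36.
Cumulative frequencies: 16, 25, 37, 40, 48.
Observation 36 falls in the class 110 – <120.
L = 110, CF = 25, f = 12, h = 10.
P75 = 110 + ((36 − 25)/12)·10 = 110 + 9.16667 = 119.167.

119.17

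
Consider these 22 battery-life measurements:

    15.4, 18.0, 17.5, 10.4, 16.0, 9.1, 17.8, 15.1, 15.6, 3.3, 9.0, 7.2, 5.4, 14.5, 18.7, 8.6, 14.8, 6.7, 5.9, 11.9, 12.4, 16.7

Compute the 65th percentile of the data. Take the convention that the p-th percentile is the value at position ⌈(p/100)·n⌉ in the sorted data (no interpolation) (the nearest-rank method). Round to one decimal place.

Sorted: 3.3, 5.4, 5.9, 6.7, 7.2, 8.6, 9.0, 9.1, 10.4, 11.9, 12.4, 14.5, 14.8, 15.1, 15.4, 15.6, 16.0, 16.7, 17.5, 17.8, 18.0, 18.7.
n = 22.
Position = ⌈65/100 · 22⌉ = ⌈14.3⌉ = 15.
The value at rank 15 is 15.4.

15.4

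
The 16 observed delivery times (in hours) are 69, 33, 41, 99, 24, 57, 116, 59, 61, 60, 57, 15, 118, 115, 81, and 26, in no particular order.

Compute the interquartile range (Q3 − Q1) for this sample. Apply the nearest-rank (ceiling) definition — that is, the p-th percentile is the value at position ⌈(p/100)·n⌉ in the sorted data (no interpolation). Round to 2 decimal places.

Sorted: 15, 24, 26, 33, 41, 57, 57, 59, 60, 61, 69, 81, 99, 115, 116, 118.
n = 16.
P25: rank ⌈25/100·16⌉ = 4 → 33.
P75: rank ⌈75/100·16⌉ = 12 → 81.
Difference: 81 − 33 = 48.

48.00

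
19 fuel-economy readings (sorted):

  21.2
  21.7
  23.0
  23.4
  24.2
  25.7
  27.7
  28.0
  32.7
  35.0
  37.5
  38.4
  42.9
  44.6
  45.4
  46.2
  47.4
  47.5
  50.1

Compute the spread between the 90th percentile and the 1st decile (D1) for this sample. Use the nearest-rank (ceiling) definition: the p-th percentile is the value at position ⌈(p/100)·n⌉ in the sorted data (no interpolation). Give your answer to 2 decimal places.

n = 19.
P10: rank ⌈10/100·19⌉ = 2 → 21.7.
P90: rank ⌈90/100·19⌉ = 18 → 47.5.
Difference: 47.5 − 21.7 = 25.8.

25.80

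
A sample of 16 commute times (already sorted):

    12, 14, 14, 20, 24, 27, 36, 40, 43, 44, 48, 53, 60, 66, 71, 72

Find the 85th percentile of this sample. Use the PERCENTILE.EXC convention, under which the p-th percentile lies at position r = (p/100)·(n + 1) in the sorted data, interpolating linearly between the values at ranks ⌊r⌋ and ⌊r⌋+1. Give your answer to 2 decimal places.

68.25

n = 16.
r = (85/100)·(16 + 1) = 14.45.
Rank 14 is 66 and rank 15 is 71.
Interpolate: 66 + 0.45·(71 − 66) = 66 + 0.45·5 = 68.25.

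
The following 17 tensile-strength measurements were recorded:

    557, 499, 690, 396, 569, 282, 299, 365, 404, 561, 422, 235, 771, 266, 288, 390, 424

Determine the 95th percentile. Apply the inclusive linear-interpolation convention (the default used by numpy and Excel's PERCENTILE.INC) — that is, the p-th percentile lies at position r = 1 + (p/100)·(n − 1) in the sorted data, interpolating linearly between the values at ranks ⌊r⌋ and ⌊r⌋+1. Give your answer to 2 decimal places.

706.20

Sorted: 235, 266, 282, 288, 299, 365, 390, 396, 404, 422, 424, 499, 557, 561, 569, 690, 771.
n = 17.
r = 1 + (95/100)·(17 − 1) = 1 + 15.2 = 16.2.
Rank 16 is 690 and rank 17 is 771.
Interpolate: 690 + 0.2·(771 − 690) = 690 + 0.2·81 = 706.2.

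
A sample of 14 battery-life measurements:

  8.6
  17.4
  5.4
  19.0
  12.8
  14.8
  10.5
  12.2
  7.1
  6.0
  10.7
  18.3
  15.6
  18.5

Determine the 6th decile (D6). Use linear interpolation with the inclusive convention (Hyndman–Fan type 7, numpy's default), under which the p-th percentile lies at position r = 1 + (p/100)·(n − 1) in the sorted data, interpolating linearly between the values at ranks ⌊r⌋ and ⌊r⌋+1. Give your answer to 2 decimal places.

14.40

Sorted: 5.4, 6.0, 7.1, 8.6, 10.5, 10.7, 12.2, 12.8, 14.8, 15.6, 17.4, 18.3, 18.5, 19.0.
n = 14.
r = 1 + (60/100)·(14 − 1) = 1 + 7.8 = 8.8.
Rank 8 is 12.8 and rank 9 is 14.8.
Interpolate: 12.8 + 0.8·(14.8 − 12.8) = 12.8 + 0.8·2 = 14.4.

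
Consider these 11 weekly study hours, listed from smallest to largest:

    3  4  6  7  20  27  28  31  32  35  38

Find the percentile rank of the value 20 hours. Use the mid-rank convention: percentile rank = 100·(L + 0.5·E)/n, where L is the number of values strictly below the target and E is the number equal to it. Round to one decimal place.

Count below 20: L = 4; count equal: E = 1; n = 11.
Percentile rank = 100·(4 + 0.5·1)/11 = 100·4.5/11 = 40.91.

40.9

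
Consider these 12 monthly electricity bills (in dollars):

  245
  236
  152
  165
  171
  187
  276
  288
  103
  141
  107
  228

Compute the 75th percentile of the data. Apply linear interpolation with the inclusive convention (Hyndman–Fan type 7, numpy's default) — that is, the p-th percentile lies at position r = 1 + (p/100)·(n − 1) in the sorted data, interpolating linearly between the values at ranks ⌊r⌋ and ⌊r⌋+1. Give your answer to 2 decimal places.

Sorted: 103, 107, 141, 152, 165, 171, 187, 228, 236, 245, 276, 288.
n = 12.
r = 1 + (75/100)·(12 − 1) = 1 + 8.25 = 9.25.
Rank 9 is 236 and rank 10 is 245.
Interpolate: 236 + 0.25·(245 − 236) = 236 + 0.25·9 = 238.25.

238.25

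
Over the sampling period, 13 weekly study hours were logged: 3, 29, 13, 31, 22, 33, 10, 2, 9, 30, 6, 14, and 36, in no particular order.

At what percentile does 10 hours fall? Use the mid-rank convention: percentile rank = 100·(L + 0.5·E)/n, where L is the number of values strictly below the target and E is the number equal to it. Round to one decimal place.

34.6

Sorted: 2, 3, 6, 9, 10, 13, 14, 22, 29, 30, 31, 33, 36.
Count below 10: L = 4; count equal: E = 1; n = 13.
Percentile rank = 100·(4 + 0.5·1)/13 = 100·4.5/13 = 34.62.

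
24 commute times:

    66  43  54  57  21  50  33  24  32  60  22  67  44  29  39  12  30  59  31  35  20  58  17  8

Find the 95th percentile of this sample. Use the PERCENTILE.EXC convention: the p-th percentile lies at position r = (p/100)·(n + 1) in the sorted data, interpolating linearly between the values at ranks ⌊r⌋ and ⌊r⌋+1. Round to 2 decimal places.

66.75

Sorted: 8, 12, 17, 20, 21, 22, 24, 29, 30, 31, 32, 33, 35, 39, 43, 44, 50, 54, 57, 58, 59, 60, 66, 67.
n = 24.
r = (95/100)·(24 + 1) = 23.75.
Rank 23 is 66 and rank 24 is 67.
Interpolate: 66 + 0.75·(67 − 66) = 66 + 0.75·1 = 66.75.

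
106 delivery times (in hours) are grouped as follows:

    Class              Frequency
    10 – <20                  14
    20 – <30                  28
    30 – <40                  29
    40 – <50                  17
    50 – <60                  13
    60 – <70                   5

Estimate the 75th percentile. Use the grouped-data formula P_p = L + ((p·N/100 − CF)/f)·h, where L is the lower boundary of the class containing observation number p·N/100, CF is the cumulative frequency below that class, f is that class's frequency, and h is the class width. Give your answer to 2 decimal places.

45.00

N = 106; target position k = 75/100 · 106 = 79.5.
Cumulative frequencies: 14, 42, 71, 88, 101, 106.
Observation 79.5 falls in the class 40 – <50.
L = 40, CF = 71, f = 17, h = 10.
P75 = 40 + ((79.5 − 71)/17)·10 = 40 + 5 = 45.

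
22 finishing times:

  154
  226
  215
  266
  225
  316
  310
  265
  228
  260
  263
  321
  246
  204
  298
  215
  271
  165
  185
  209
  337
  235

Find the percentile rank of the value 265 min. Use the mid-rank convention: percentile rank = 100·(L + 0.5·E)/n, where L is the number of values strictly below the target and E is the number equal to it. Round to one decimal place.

Sorted: 154, 165, 185, 204, 209, 215, 215, 225, 226, 228, 235, 246, 260, 263, 265, 266, 271, 298, 310, 316, 321, 337.
Count below 265: L = 14; count equal: E = 1; n = 22.
Percentile rank = 100·(14 + 0.5·1)/22 = 100·14.5/22 = 65.91.

65.9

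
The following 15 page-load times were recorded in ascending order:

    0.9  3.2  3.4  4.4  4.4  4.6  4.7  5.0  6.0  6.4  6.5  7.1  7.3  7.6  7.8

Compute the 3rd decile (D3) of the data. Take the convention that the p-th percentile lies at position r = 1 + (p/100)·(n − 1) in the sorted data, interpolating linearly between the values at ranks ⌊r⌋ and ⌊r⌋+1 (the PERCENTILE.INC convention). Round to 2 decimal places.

n = 15.
r = 1 + (30/100)·(15 − 1) = 1 + 4.2 = 5.2.
Rank 5 is 4.4 and rank 6 is 4.6.
Interpolate: 4.4 + 0.2·(4.6 − 4.4) = 4.4 + 0.2·0.2 = 4.44.

4.44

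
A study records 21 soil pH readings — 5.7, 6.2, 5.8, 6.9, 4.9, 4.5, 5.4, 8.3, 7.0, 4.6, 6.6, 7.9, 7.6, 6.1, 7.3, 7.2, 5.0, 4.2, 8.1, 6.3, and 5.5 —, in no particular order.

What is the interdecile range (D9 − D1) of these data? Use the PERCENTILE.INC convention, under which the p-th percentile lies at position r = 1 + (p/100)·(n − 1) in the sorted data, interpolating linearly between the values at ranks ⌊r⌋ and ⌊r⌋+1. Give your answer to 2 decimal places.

Sorted: 4.2, 4.5, 4.6, 4.9, 5.0, 5.4, 5.5, 5.7, 5.8, 6.1, 6.2, 6.3, 6.6, 6.9, 7.0, 7.2, 7.3, 7.6, 7.9, 8.1, 8.3.
n = 21.
P10: r = 3 (integer) → 4.6.
P90: r = 19 (integer) → 7.9.
Difference: 7.9 − 4.6 = 3.3.

3.30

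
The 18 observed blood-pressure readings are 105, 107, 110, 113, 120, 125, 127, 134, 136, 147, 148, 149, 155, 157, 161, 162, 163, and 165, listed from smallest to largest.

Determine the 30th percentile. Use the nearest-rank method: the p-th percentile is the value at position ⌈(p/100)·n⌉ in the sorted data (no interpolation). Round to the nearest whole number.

125

n = 18.
Position = ⌈30/100 · 18⌉ = ⌈5.4⌉ = 6.
The value at rank 6 is 125.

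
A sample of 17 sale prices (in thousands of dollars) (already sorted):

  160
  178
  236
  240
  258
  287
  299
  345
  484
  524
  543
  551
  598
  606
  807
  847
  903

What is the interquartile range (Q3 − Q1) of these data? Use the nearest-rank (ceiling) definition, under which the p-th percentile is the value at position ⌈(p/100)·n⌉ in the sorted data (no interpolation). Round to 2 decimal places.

340.00

n = 17.
P25: rank ⌈25/100·17⌉ = 5 → 258.
P75: rank ⌈75/100·17⌉ = 13 → 598.
Difference: 598 − 258 = 340.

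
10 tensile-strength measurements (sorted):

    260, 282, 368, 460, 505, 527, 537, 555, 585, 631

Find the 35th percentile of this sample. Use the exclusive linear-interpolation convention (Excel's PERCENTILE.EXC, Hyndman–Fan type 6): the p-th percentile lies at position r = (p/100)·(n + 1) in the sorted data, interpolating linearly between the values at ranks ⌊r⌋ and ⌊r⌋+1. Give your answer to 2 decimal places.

446.20

n = 10.
r = (35/100)·(10 + 1) = 3.85.
Rank 3 is 368 and rank 4 is 460.
Interpolate: 368 + 0.85·(460 − 368) = 368 + 0.85·92 = 446.2.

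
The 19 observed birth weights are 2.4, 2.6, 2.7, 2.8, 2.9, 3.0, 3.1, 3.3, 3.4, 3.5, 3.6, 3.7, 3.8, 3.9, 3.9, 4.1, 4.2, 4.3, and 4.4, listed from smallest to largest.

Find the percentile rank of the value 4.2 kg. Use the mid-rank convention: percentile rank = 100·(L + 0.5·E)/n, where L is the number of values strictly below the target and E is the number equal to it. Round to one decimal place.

Count below 4.2: L = 16; count equal: E = 1; n = 19.
Percentile rank = 100·(16 + 0.5·1)/19 = 100·16.5/19 = 86.84.

86.8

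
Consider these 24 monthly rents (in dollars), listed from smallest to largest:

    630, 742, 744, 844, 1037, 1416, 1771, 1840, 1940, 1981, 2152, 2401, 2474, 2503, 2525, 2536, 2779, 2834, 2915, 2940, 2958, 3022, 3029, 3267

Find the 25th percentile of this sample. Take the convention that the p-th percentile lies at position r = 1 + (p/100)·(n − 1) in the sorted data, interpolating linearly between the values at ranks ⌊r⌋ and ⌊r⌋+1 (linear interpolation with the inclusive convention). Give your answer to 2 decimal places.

n = 24.
r = 1 + (25/100)·(24 − 1) = 1 + 5.75 = 6.75.
Rank 6 is 1416 and rank 7 is 1771.
Interpolate: 1416 + 0.75·(1771 − 1416) = 1416 + 0.75·355 = 1682.25.

1682.25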